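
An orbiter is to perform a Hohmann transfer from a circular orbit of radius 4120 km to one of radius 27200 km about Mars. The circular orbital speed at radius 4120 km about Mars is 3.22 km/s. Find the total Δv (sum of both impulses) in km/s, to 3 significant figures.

Δv = 1.63 km/s

From the circular-orbit relation v² = μ/r at r = 4120 km: μ = v²r = (3.22)² × 4120 = 42717.8 km³/s².
Semi-major axis of the transfer orbit: a_t = (4120 + 27200)/2 = 15660 km.
At r₁ the circular-orbit speed is v₁ = √(μ/r₁) = 3.220 km/s.
On the transfer ellipse at r₁, vis-viva equation gives v_p = √[μ(2/r₁ − 1/a_t)] = 4.244 km/s.
First burn Δv₁ = |v_p − v₁| = 1.024 km/s.
At r₂, v₂ = √(μ/r₂) = 1.2532 km/s.
Transfer-orbit speed at r₂: v_a = √[μ(2/r₂ − 1/a_t)] = 0.64280 km/s.
Second burn Δv₂ = |v₂ − v_a| = 0.6104 km/s.
Total Δv = Δv₁ + Δv₂ = 1.634 km/s.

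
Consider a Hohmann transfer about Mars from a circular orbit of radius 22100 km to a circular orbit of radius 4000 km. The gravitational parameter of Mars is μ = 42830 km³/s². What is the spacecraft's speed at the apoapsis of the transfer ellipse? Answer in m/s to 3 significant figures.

The Hohmann ellipse has a_t = (r₁ + r₂)/2 = 13050 km.
At apoapsis, r = 22100 km.
Vis-viva: v = √[μ(2/r − 1/a_t)] = √[42830 × (2/22100 − 1/13050)] = 0.7707 km/s.

v = 771 m/s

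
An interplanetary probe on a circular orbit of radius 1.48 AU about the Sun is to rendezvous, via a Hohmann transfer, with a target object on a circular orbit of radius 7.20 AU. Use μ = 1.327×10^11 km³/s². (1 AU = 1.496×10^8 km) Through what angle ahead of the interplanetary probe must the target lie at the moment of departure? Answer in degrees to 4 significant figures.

In km: r₁ = 1.48 × 1.496×10^8 = 2.21408×10^8 km; r₂ = 7.20 × 1.496×10^8 = 1.07712×10^9 km.
The Hohmann ellipse has a_t = (r₁ + r₂)/2 = 6.49264×10^8 km.
Transfer time t = π√(a_t³/μ) = 1.4267×10^8 s.
Target angular speed ω₂ = √(μ/r₂³) = 1.0305×10^-8 rad/s.
Angle swept by the target during transfer: ω₂·t = 1.4702 rad = 84.24°.
The interplanetary probe traverses 180° on the transfer ellipse, so the target must lead by 180° − 84.24° = 95.76°.

φ = 95.76°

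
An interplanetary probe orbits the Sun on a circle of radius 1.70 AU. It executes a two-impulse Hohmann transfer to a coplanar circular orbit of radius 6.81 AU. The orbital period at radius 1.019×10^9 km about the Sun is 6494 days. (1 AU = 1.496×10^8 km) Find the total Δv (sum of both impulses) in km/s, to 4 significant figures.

From Kepler's third law T² = 4π²r³/μ at r = 1.019×10^9 km, T = 6494 days = 6494 × 86400 s = 5.610816×10^8 s: μ = 4π²r³/T² = 1.32688×10^11 km³/s².
In km: r₁ = 1.70 × 1.496×10^8 = 2.5432×10^8 km; r₂ = 6.81 × 1.496×10^8 = 1.018776×10^9 km.
Semi-major axis of the transfer orbit: a_t = (2.5432×10^8 + 1.018776×10^9)/2 = 6.36548×10^8 km.
At r₁ the circular-orbit speed is v₁ = √(μ/r₁) = 22.842 km/s.
On the transfer ellipse at r₁, vis-viva equation gives v_p = √[μ(2/r₁ − 1/a_t)] = 28.897 km/s.
First burn Δv₁ = |v_p − v₁| = 6.055 km/s.
At r₂, v₂ = √(μ/r₂) = 11.4124 km/s.
Transfer-orbit speed at r₂: v_a = √[μ(2/r₂ − 1/a_t)] = 7.21357 km/s.
Second burn Δv₂ = |v₂ − v_a| = 4.199 km/s.
Δv = Δv₁ + Δv₂ = 6.055 + 4.199 = 10.25 km/s.

Δv = 10.25 km/s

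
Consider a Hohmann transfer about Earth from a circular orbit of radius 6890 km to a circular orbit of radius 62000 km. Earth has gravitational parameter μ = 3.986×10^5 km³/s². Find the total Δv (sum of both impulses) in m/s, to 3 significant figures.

The Hohmann ellipse has a_t = (r₁ + r₂)/2 = 34445 km.
Circular speed at r₁: v₁ = √(μ/r₁) = √(3.986×10^5/6890) = 7.60605 km/s.
On the transfer ellipse at r₁, vis-viva gives v_p = √[μ(2/r₁ − 1/a_t)] = 10.2045 km/s.
First burn Δv₁ = |v_p − v₁| = 2.598 km/s.
At r₂, v₂ = √(μ/r₂) = 2.536 km/s.
Transfer-orbit speed at r₂: v_a = √[μ(2/r₂ − 1/a_t)] = 1.134 km/s.
Second burn Δv₂ = |v₂ − v_a| = 1.402 km/s.
Total Δv = Δv₁ + Δv₂ = 4.000 km/s.

Δv = 4000 m/s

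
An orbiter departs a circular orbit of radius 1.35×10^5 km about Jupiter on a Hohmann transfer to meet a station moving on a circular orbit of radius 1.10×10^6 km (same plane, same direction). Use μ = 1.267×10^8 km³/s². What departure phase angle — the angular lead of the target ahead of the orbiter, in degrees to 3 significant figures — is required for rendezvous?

Transfer-ellipse semi-major axis a_t = (r₁ + r₂)/2 = (1.350×10^5 + 1.100×10^6)/2 = 6.175×10^5 km.
The half-period of the transfer ellipse is t = π√(a_t³/μ) = 1.35431×10^5 s.
Target angular speed ω₂ = √(μ/r₂³) = 9.75662×10^-6 rad/s.
Angle swept by the target during transfer: ω₂·t = 1.32135 rad = 75.71°.
The orbiter traverses 180° on the transfer ellipse, so the target must lead by 180° − 75.71° = 104°.

φ = 104°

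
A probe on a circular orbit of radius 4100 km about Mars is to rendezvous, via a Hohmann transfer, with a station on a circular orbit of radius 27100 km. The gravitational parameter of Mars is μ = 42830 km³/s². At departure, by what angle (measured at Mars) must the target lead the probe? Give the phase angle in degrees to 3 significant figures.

The Hohmann ellipse has a_t = (r₁ + r₂)/2 = 15600 km.
Transfer time t = π√(a_t³/μ) = 29578 s.
The target's mean motion on its circular orbit is ω₂ = √(μ/r₂³) = 4.6390×10^-5 rad/s.
Angle swept by the target during transfer: ω₂·t = 1.3721 rad = 78.62°.
The probe traverses 180° on the transfer ellipse, so the target must lead by 180° − 78.62° = 101°.

φ = 101°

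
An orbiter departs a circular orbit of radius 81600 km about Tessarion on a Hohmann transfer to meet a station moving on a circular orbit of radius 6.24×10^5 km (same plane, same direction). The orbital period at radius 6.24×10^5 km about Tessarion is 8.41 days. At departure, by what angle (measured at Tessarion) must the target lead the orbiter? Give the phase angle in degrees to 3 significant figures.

φ = 103°

From Kepler's third law T² = 4π²r³/μ at r = 6.24×10^5 km, T = 8.41 days = 8.41 × 86400 s = 7.26624×10^5 s: μ = 4π²r³/T² = 1.81675×10^7 km³/s².
Semi-major axis of the transfer orbit: a_t = (81600 + 6.240×10^5)/2 = 3.528×10^5 km.
Transfer time t = π√(a_t³/μ) = 1.54453×10^5 s.
The target's mean motion on its circular orbit is ω₂ = √(μ/r₂³) = 8.64709×10^-6 rad/s.
Angle swept by the target during transfer: ω₂·t = 1.3356 rad = 76.52°.
Arrival is 180° from departure on the ellipse, so φ = 180° − 76.52° = 103°.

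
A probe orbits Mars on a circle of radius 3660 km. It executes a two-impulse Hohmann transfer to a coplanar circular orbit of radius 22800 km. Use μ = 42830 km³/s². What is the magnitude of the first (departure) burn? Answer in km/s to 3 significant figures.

Δv₁ = 1.07 km/s

Transfer-ellipse semi-major axis a_t = (r₁ + r₂)/2 = (3660 + 22800)/2 = 13230 km.
Circular speed at r = 3660 km: v_c = √(μ/r) = 3.421 km/s.
Vis-viva on the transfer ellipse at r = 3660 km gives v_t = √[μ(2/r − 1/a_t)] = 4.491 km/s.
Δv₁ = |v_t − v_c| = |4.491 − 3.421| = 1.070 km/s.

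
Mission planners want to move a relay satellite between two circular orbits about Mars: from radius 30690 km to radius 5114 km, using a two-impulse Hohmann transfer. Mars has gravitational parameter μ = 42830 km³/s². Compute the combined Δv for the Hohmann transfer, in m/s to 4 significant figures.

Δv = 1445 m/s

Transfer-ellipse semi-major axis a_t = (r₁ + r₂)/2 = (30690 + 5114)/2 = 17902 km.
At r₁ the circular-orbit speed is v₁ = √(μ/r₁) = 1.1813 km/s.
On the transfer ellipse at r₁, v² = μ(2/r − 1/a) gives v_a = √[μ(2/r₁ − 1/a_t)] = 0.63140 km/s.
First burn Δv₁ = |v_a − v₁| = 0.5499 km/s.
Circular speed at r₂: v₂ = √(μ/r₂) = 2.89397 km/s.
Transfer-orbit speed at r₂: v_p = √[μ(2/r₂ − 1/a_t)] = 3.78915 km/s.
Second burn Δv₂ = |v₂ − v_p| = 0.8952 km/s.
Total Δv = Δv₁ + Δv₂ = 1.445 km/s.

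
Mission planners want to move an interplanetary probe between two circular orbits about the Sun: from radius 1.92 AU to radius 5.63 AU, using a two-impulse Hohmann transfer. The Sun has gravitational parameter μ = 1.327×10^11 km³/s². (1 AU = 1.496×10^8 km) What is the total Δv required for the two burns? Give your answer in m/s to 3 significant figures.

In km: r₁ = 1.92 × 1.496×10^8 = 2.87232×10^8 km; r₂ = 5.63 × 1.496×10^8 = 8.42248×10^8 km.
Semi-major axis of the transfer orbit: a_t = (2.87232×10^8 + 8.42248×10^8)/2 = 5.6474×10^8 km.
Circular speed at r₁: v₁ = √(μ/r₁) = √(1.327×10^11/2.87232×10^8) = 21.494 km/s.
On the transfer ellipse at r₁, vis-viva equation gives v_p = √[μ(2/r₁ − 1/a_t)] = 26.249 km/s.
First burn Δv₁ = |v_p − v₁| = 4.755 km/s.
At r₂, v₂ = √(μ/r₂) = 12.552 km/s.
Transfer-orbit speed at r₂: v_a = √[μ(2/r₂ − 1/a_t)] = 8.9517 km/s.
Second burn Δv₂ = |v₂ − v_a| = 3.600 km/s.
Δv = Δv₁ + Δv₂ = 4.755 + 3.600 = 8.355 km/s.

Δv = 8360 m/s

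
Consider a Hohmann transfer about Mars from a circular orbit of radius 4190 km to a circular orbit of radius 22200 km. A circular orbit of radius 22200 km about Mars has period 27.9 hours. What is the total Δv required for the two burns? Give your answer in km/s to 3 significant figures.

Δv = 1.56 km/s

From Kepler's third law T² = 4π²r³/μ at r = 22200 km, T = 27.9 hours = 27.9 × 3600 s = 1.0044×10^5 s: μ = 4π²r³/T² = 42815.9 km³/s².
Transfer-ellipse semi-major axis a_t = (r₁ + r₂)/2 = (4190 + 22200)/2 = 13195 km.
At r₁ the circular-orbit speed is v₁ = √(μ/r₁) = 3.1967 km/s.
Transfer-orbit speed at r₁ (v² = μ(2/r − 1/a)): v_p = √[μ(2/r₁ − 1/a_t)] = 4.1464 km/s.
First burn Δv₁ = |v_p − v₁| = 0.9497 km/s.
Circular speed at r₂: v₂ = √(μ/r₂) = 1.3888 km/s.
Transfer-orbit speed at r₂: v_a = √[μ(2/r₂ − 1/a_t)] = 0.78258 km/s.
Second burn Δv₂ = |v₂ − v_a| = 0.6062 km/s.
Total Δv = Δv₁ + Δv₂ = 1.556 km/s.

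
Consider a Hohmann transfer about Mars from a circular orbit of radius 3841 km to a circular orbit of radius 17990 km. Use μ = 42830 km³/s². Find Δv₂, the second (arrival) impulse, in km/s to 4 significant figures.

Δv₂ = 0.6277 km/s

Transfer-ellipse semi-major axis a_t = (r₁ + r₂)/2 = (3841 + 17990)/2 = 10915.5 km.
On the circular orbit at r = 17990 km, v_c = √(μ/r) = 1.543 km/s.
Transfer-orbit speed at the same r (vis-viva, a = a_t): v_t = √[μ(2/r − 1/a_t)] = 0.9153 km/s.
Δv₂ = |v_t − v_c| = |0.9153 − 1.543| = 0.6277 km/s.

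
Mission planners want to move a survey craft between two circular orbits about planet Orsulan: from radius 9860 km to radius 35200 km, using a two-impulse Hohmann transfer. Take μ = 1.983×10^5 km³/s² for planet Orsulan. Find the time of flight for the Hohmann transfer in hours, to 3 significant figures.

t = 6.63 hours

Transfer-ellipse semi-major axis a_t = (r₁ + r₂)/2 = (9860 + 35200)/2 = 22530 km.
By Kepler's third law the transfer-orbit period is T = 2π√(a_t³/μ), so t = T/2 = 23860 s.
Converting: 23860 s ÷ 3600 s/hour = 6.63 hours.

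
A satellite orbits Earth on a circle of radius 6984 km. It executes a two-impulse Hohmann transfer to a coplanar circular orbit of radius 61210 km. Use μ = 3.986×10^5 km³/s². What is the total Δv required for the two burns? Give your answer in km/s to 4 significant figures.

Δv = 3.964 km/s

Transfer-ellipse semi-major axis a_t = (r₁ + r₂)/2 = (6984 + 61210)/2 = 34097 km.
At r₁ the circular-orbit speed is v₁ = √(μ/r₁) = 7.5547 km/s.
On the transfer ellipse at r₁, v² = μ(2/r − 1/a) gives v_p = √[μ(2/r₁ − 1/a_t)] = 10.122 km/s.
First burn Δv₁ = |v_p − v₁| = 2.567 km/s.
At r₂, v₂ = √(μ/r₂) = 2.552 km/s.
Transfer-orbit speed at r₂: v_a = √[μ(2/r₂ − 1/a_t)] = 1.155 km/s.
Second burn Δv₂ = |v₂ − v_a| = 1.397 km/s.
Total Δv = Δv₁ + Δv₂ = 3.964 km/s.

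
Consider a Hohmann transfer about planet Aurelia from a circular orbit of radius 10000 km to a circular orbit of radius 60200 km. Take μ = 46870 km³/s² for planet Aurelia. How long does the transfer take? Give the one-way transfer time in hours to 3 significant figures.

t = 26.5 hours

Semi-major axis of the transfer orbit: a_t = (10000 + 60200)/2 = 35100 km.
By Kepler's third law the transfer-orbit period is T = 2π√(a_t³/μ), so t = T/2 = 95430 s.
Converting: 95430 s ÷ 3600 s/hour = 26.5 hours.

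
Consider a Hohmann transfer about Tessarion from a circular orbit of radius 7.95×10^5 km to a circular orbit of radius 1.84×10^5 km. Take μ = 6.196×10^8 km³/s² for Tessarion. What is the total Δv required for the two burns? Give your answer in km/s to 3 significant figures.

Δv = 26.7 km/s

The Hohmann ellipse has a_t = (r₁ + r₂)/2 = 4.895×10^5 km.
At r₁ the circular-orbit speed is v₁ = √(μ/r₁) = 27.92 km/s.
On the transfer ellipse at r₁, v² = μ(2/r − 1/a) gives v_a = √[μ(2/r₁ − 1/a_t)] = 17.12 km/s.
First burn Δv₁ = |v_a − v₁| = 10.80 km/s.
At r₂, v₂ = √(μ/r₂) = 58.03 km/s.
Transfer-orbit speed at r₂: v_p = √[μ(2/r₂ − 1/a_t)] = 73.95 km/s.
Second burn Δv₂ = |v₂ − v_p| = 15.92 km/s.
Δv = Δv₁ + Δv₂ = 10.80 + 15.92 = 26.72 km/s.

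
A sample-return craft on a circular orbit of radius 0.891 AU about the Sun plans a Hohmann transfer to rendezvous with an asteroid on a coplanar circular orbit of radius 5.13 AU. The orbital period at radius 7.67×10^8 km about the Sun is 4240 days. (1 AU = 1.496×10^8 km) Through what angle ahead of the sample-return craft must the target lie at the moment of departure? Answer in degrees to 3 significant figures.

From Kepler's third law T² = 4π²r³/μ at r = 7.67×10^8 km, T = 4240 days = 4240 × 86400 s = 3.66336×10^8 s: μ = 4π²r³/T² = 1.32735×10^11 km³/s².
In km: r₁ = 0.891 × 1.496×10^8 = 1.332936×10^8 km; r₂ = 5.13 × 1.496×10^8 = 7.67448×10^8 km.
Semi-major axis of the transfer orbit: a_t = (1.332936×10^8 + 7.67448×10^8)/2 = 4.503708×10^8 km.
Transfer time t = π√(a_t³/μ) = 8.2416×10^7 s.
The target's mean motion on its circular orbit is ω₂ = √(μ/r₂³) = 1.7136×10^-8 rad/s.
Angle swept by the target during transfer: ω₂·t = 1.4123 rad = 80.92°.
The sample-return craft traverses 180° on the transfer ellipse, so the target must lead by 180° − 80.92° = 99.1°.

φ = 99.1°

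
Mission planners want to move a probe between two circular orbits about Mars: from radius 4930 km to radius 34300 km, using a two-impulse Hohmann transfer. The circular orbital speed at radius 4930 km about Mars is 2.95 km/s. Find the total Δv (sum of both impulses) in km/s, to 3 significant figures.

From the circular-orbit relation v² = μ/r at r = 4930 km: μ = v²r = (2.95)² × 4930 = 42903.3 km³/s².
Transfer-ellipse semi-major axis a_t = (r₁ + r₂)/2 = (4930 + 34300)/2 = 19615 km.
Circular speed at r₁: v₁ = √(μ/r₁) = √(42903.3/4930) = 2.950 km/s.
Transfer-orbit speed at r₁ (vis-viva): v_p = √[μ(2/r₁ − 1/a_t)] = 3.901 km/s.
First burn Δv₁ = |v_p − v₁| = 0.9510 km/s.
At r₂, v₂ = √(μ/r₂) = 1.1184 km/s.
Transfer-orbit speed at r₂: v_a = √[μ(2/r₂ − 1/a_t)] = 0.56070 km/s.
Second burn Δv₂ = |v₂ − v_a| = 0.5577 km/s.
Total Δv = Δv₁ + Δv₂ = 1.509 km/s.

Δv = 1.51 km/s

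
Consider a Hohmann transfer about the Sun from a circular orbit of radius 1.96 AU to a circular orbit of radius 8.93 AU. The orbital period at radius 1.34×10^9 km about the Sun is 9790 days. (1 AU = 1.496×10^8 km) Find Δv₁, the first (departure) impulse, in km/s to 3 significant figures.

Δv₁ = 5.97 km/s

From Kepler's third law T² = 4π²r³/μ at r = 1.34×10^9 km, T = 9790 days = 9790 × 86400 s = 8.45856×10^8 s: μ = 4π²r³/T² = 1.32764×10^11 km³/s².
In km: r₁ = 1.96 × 1.496×10^8 = 2.93216×10^8 km; r₂ = 8.93 × 1.496×10^8 = 1.335928×10^9 km.
Semi-major axis of the transfer orbit: a_t = (2.93216×10^8 + 1.335928×10^9)/2 = 8.14572×10^8 km.
Circular speed at r = 2.93216×10^8 km: v_c = √(μ/r) = 21.2788 km/s.
Vis-viva on the transfer ellipse at r = 2.93216×10^8 km gives v_t = √[μ(2/r − 1/a_t)] = 27.2504 km/s.
Δv₁ = |v_t − v_c| = |27.2504 − 21.2788| = 5.972 km/s.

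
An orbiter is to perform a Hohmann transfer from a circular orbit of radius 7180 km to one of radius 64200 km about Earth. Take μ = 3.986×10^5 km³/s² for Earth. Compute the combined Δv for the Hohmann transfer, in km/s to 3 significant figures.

Δv = 3.92 km/s

The Hohmann ellipse has a_t = (r₁ + r₂)/2 = 35690 km.
At r₁ the circular-orbit speed is v₁ = √(μ/r₁) = 7.451 km/s.
On the transfer ellipse at r₁, vis-viva equation gives v_p = √[μ(2/r₁ − 1/a_t)] = 9.993 km/s.
First burn Δv₁ = |v_p − v₁| = 2.542 km/s.
At r₂, v₂ = √(μ/r₂) = 2.492 km/s.
Transfer-orbit speed at r₂: v_a = √[μ(2/r₂ − 1/a_t)] = 1.118 km/s.
Second burn Δv₂ = |v₂ − v_a| = 1.374 km/s.
Δv = Δv₁ + Δv₂ = 2.542 + 1.374 = 3.916 km/s.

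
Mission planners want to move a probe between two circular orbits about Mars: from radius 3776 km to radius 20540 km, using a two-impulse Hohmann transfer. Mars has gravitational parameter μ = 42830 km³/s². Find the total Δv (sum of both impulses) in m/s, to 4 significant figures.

Δv = 1649 m/s

The Hohmann ellipse has a_t = (r₁ + r₂)/2 = 12158 km.
At r₁ the circular-orbit speed is v₁ = √(μ/r₁) = 3.368 km/s.
Transfer-orbit speed at r₁ (v² = μ(2/r − 1/a)): v_p = √[μ(2/r₁ − 1/a_t)] = 4.378 km/s.
First burn Δv₁ = |v_p − v₁| = 1.010 km/s.
At r₂, v₂ = √(μ/r₂) = 1.444 km/s.
Transfer-orbit speed at r₂: v_a = √[μ(2/r₂ − 1/a_t)] = 0.8047 km/s.
Second burn Δv₂ = |v₂ − v_a| = 0.6393 km/s.
Total Δv = Δv₁ + Δv₂ = 1.649 km/s.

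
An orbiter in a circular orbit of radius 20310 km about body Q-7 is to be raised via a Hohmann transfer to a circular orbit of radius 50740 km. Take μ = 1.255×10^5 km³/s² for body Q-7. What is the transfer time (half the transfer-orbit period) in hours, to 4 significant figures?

Semi-major axis of the transfer orbit: a_t = (20310 + 50740)/2 = 35525 km.
By Kepler's third law the transfer-orbit period is T = 2π√(a_t³/μ), so t = T/2 = 59380 s.
Converting: 59380 s ÷ 3600 s/hour = 16.49 hours.

t = 16.49 hours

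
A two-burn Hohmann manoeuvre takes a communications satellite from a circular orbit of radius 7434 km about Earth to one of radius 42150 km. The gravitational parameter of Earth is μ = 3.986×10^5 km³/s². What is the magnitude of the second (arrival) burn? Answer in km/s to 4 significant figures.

The Hohmann ellipse has a_t = (r₁ + r₂)/2 = 24792 km.
On the circular orbit at r = 42150 km, v_c = √(μ/r) = 3.075 km/s.
Vis-viva on the transfer ellipse at r = 42150 km gives v_t = √[μ(2/r − 1/a_t)] = 1.684 km/s.
Δv₂ = |v_t − v_c| = |1.684 − 3.075| = 1.391 km/s.

Δv₂ = 1.391 km/s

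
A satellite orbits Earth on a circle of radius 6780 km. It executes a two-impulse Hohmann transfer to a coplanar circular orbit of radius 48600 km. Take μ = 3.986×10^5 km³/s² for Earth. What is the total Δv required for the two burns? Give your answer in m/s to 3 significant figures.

Transfer-ellipse semi-major axis a_t = (r₁ + r₂)/2 = (6780 + 48600)/2 = 27690 km.
At r₁ the circular-orbit speed is v₁ = √(μ/r₁) = 7.66750 km/s.
Transfer-orbit speed at r₁ (v² = μ(2/r − 1/a)): v_p = √[μ(2/r₁ − 1/a_t)] = 10.1581 km/s.
First burn Δv₁ = |v_p − v₁| = 2.4906 km/s.
Circular speed at r₂: v₂ = √(μ/r₂) = 2.86385 km/s.
Transfer-orbit speed at r₂: v_a = √[μ(2/r₂ − 1/a_t)] = 1.41711 km/s.
Second burn Δv₂ = |v₂ − v_a| = 1.4467 km/s.
Total Δv = Δv₁ + Δv₂ = 3.937 km/s.

Δv = 3940 m/s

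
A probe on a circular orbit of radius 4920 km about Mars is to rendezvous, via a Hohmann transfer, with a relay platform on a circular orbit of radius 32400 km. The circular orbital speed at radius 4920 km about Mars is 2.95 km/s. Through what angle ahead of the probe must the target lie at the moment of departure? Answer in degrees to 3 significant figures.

φ = 101°

From the circular-orbit relation v² = μ/r at r = 4920 km: μ = v²r = (2.95)² × 4920 = 42816.3 km³/s².
Transfer-ellipse semi-major axis a_t = (r₁ + r₂)/2 = (4920 + 32400)/2 = 18660 km.
The half-period of the transfer ellipse is t = π√(a_t³/μ) = 38700 s.
The target's mean motion on its circular orbit is ω₂ = √(μ/r₂³) = 3.548×10^-5 rad/s.
Angle swept by the target during transfer: ω₂·t = 1.373 rad = 78.67°.
Arrival is 180° from departure on the ellipse, so φ = 180° − 78.67° = 101°.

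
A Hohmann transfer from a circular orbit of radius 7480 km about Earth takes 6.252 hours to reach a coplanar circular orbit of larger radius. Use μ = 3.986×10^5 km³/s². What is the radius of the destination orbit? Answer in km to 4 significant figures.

Transfer time t = 6.252 hours = 22507.2 s, and t = π√(a_t³/μ).
So a_t = (μ t²/π²)^(1/3) = (3.986×10^5 × (22507.2)² / π²)^(1/3) = 27350 km.
Since a_t = (r₁ + r₂)/2, r₂ = 2a_t − r₁ = 2×27350 − 7480 = 47220 km.

r₂ = 47220 km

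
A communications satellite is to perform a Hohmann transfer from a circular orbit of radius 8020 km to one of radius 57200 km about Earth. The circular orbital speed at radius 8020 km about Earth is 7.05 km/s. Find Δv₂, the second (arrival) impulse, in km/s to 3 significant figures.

From the circular-orbit relation v² = μ/r at r = 8020 km: μ = v²r = (7.05)² × 8020 = 3.98614×10^5 km³/s².
Semi-major axis of the transfer orbit: a_t = (8020 + 57200)/2 = 32610 km.
On the circular orbit at r = 57200 km, v_c = √(μ/r) = 2.640 km/s.
Transfer-orbit speed at the same r (vis-viva, a = a_t): v_t = √[μ(2/r − 1/a_t)] = 1.309 km/s.
Δv₂ = |v_t − v_c| = |1.309 − 2.640| = 1.331 km/s.

Δv₂ = 1.33 km/s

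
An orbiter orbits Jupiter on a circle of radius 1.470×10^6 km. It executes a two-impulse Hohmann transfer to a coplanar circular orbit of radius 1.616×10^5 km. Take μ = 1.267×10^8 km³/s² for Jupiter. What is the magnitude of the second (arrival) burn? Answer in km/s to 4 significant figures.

The Hohmann ellipse has a_t = (r₁ + r₂)/2 = 8.158×10^5 km.
Circular speed at r = 1.616×10^5 km: v_c = √(μ/r) = 28.001 km/s.
Vis-viva on the transfer ellipse at r = 1.616×10^5 km gives v_t = √[μ(2/r − 1/a_t)] = 37.587 km/s.
Δv₂ = |v_t − v_c| = |37.587 − 28.001| = 9.586 km/s.

Δv₂ = 9.586 km/s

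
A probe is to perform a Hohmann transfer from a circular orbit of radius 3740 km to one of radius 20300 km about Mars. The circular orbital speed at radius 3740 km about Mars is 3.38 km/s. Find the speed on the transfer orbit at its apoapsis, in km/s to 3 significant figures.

v = 0.809 km/s

From the circular-orbit relation v² = μ/r at r = 3740 km: μ = v²r = (3.38)² × 3740 = 42727.3 km³/s².
Semi-major axis of the transfer orbit: a_t = (3740 + 20300)/2 = 12020 km.
The apoapsis of the transfer ellipse is at r = 20300 km.
Vis-viva: v = √[μ(2/r − 1/a_t)] = √[42727.3 × (2/20300 − 1/12020)] = 0.8093 km/s.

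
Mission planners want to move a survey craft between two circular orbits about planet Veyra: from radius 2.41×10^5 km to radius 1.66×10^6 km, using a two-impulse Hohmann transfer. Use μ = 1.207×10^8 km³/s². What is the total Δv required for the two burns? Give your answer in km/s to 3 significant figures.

Δv = 11.4 km/s

The Hohmann ellipse has a_t = (r₁ + r₂)/2 = 9.505×10^5 km.
At r₁ the circular-orbit speed is v₁ = √(μ/r₁) = 22.379 km/s.
On the transfer ellipse at r₁, vis-viva gives v_p = √[μ(2/r₁ − 1/a_t)] = 29.575 km/s.
First burn Δv₁ = |v_p − v₁| = 7.196 km/s.
At r₂, v₂ = √(μ/r₂) = 8.527 km/s.
Transfer-orbit speed at r₂: v_a = √[μ(2/r₂ − 1/a_t)] = 4.294 km/s.
Second burn Δv₂ = |v₂ − v_a| = 4.233 km/s.
Total Δv = Δv₁ + Δv₂ = 11.43 km/s.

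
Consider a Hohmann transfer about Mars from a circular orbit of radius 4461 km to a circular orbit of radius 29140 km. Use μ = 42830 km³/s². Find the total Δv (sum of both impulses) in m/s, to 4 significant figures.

The Hohmann ellipse has a_t = (r₁ + r₂)/2 = 16800.5 km.
Circular speed at r₁: v₁ = √(μ/r₁) = √(42830/4461) = 3.09855 km/s.
On the transfer ellipse at r₁, vis-viva gives v_p = √[μ(2/r₁ − 1/a_t)] = 4.08077 km/s.
First burn Δv₁ = |v_p − v₁| = 0.9822 km/s.
Circular speed at r₂: v₂ = √(μ/r₂) = 1.21235 km/s.
Transfer-orbit speed at r₂: v_a = √[μ(2/r₂ − 1/a_t)] = 0.624718 km/s.
Second burn Δv₂ = |v₂ − v_a| = 0.5876 km/s.
Δv = Δv₁ + Δv₂ = 0.9822 + 0.5876 = 1.570 km/s.

Δv = 1570 m/s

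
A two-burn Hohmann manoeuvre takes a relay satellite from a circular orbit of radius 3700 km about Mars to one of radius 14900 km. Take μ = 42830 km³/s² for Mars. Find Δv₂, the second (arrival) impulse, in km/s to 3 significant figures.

Δv₂ = 0.626 km/s

The Hohmann ellipse has a_t = (r₁ + r₂)/2 = 9300 km.
On the circular orbit at r = 14900 km, v_c = √(μ/r) = 1.695 km/s.
Transfer-orbit speed at the same r (vis-viva, a = a_t): v_t = √[μ(2/r − 1/a_t)] = 1.069 km/s.
Δv₂ = |v_t − v_c| = |1.069 − 1.695| = 0.6260 km/s.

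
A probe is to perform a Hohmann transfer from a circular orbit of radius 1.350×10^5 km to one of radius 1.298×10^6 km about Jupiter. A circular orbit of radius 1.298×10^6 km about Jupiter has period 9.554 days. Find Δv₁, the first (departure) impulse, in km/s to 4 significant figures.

From Kepler's third law T² = 4π²r³/μ at r = 1.298×10^6 km, T = 9.554 days = 9.554 × 86400 s = 8.254656×10^5 s: μ = 4π²r³/T² = 1.26703×10^8 km³/s².
The Hohmann ellipse has a_t = (r₁ + r₂)/2 = 7.165×10^5 km.
On the circular orbit at r = 1.350×10^5 km, v_c = √(μ/r) = 30.636 km/s.
Transfer-orbit speed at the same r (vis-viva, a = a_t): v_t = √[μ(2/r − 1/a_t)] = 41.234 km/s.
Δv₁ = |v_t − v_c| = |41.234 − 30.636| = 10.60 km/s.

Δv₁ = 10.60 km/s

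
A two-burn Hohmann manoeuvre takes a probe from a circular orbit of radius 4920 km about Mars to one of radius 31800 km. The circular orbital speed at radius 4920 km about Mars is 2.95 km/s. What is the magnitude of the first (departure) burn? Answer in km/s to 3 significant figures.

Δv₁ = 0.932 km/s

From the circular-orbit relation v² = μ/r at r = 4920 km: μ = v²r = (2.95)² × 4920 = 42816.3 km³/s².
Semi-major axis of the transfer orbit: a_t = (4920 + 31800)/2 = 18360 km.
Circular speed at r = 4920 km: v_c = √(μ/r) = 2.9500 km/s.
Vis-viva on the transfer ellipse at r = 4920 km gives v_t = √[μ(2/r − 1/a_t)] = 3.8824 km/s.
Δv₁ = |v_t − v_c| = |3.8824 − 2.9500| = 0.9324 km/s.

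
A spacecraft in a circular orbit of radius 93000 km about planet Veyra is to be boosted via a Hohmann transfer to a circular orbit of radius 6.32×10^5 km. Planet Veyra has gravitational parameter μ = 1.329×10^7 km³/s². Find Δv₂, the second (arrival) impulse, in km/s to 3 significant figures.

Transfer-ellipse semi-major axis a_t = (r₁ + r₂)/2 = (93000 + 6.320×10^5)/2 = 3.625×10^5 km.
Circular speed at r = 6.320×10^5 km: v_c = √(μ/r) = 4.586 km/s.
Transfer-orbit speed at the same r (vis-viva, a = a_t): v_t = √[μ(2/r − 1/a_t)] = 2.323 km/s.
Δv₂ = |v_t − v_c| = |2.323 − 4.586| = 2.263 km/s.

Δv₂ = 2.26 km/s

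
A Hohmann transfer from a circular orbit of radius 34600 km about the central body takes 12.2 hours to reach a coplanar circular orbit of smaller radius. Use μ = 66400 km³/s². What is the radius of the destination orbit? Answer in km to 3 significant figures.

Transfer time t = 12.2 hours = 43920 s, and t = π√(a_t³/μ).
So a_t = (μ t²/π²)^(1/3) = (66400 × (43920)² / π²)^(1/3) = 23500 km.
Since a_t = (r₁ + r₂)/2, r₂ = 2a_t − r₁ = 2×23500 − 34600 = 12400 km.

r₂ = 12400 km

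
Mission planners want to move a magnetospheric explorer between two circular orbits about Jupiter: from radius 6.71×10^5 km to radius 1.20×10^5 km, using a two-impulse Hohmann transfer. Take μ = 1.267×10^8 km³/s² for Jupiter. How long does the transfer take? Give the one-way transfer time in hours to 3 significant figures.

The Hohmann ellipse has a_t = (r₁ + r₂)/2 = 3.955×10^5 km.
Transfer time t = π√(a_t³/μ) = π√((3.955×10^5)³ / 1.267×10^8) = 69420 s.
Converting: 69420 s ÷ 3600 s/hour = 19.3 hours.

t = 19.3 hours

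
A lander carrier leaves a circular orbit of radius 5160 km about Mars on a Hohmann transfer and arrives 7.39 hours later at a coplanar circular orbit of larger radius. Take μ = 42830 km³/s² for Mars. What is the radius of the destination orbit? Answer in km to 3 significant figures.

Transfer time t = 7.39 hours = 26604 s, and t = π√(a_t³/μ).
So a_t = (μ t²/π²)^(1/3) = (42830 × (26604)² / π²)^(1/3) = 14536 km.
Since a_t = (r₁ + r₂)/2, r₂ = 2a_t − r₁ = 2×14536 − 5160 = 23912 km.

r₂ = 23900 km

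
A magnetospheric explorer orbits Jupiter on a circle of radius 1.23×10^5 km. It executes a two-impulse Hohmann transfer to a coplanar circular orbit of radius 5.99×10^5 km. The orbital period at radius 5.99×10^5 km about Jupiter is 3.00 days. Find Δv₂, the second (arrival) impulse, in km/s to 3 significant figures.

From Kepler's third law T² = 4π²r³/μ at r = 5.99×10^5 km, T = 3.00 days = 3.00 × 86400 s = 2.592×10^5 s: μ = 4π²r³/T² = 1.26290×10^8 km³/s².
Transfer-ellipse semi-major axis a_t = (r₁ + r₂)/2 = (1.230×10^5 + 5.990×10^5)/2 = 3.610×10^5 km.
Circular speed at r = 5.990×10^5 km: v_c = √(μ/r) = 14.5202 km/s.
Vis-viva on the transfer ellipse at r = 5.990×10^5 km gives v_t = √[μ(2/r − 1/a_t)] = 8.47560 km/s.
Δv₂ = |v_t − v_c| = |8.47560 − 14.5202| = 6.045 km/s.

Δv₂ = 6.04 km/s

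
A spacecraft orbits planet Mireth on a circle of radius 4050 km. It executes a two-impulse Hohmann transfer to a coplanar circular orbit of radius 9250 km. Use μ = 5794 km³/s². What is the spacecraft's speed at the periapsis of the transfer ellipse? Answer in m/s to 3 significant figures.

v = 1410 m/s

The Hohmann ellipse has a_t = (r₁ + r₂)/2 = 6650 km.
The periapsis of the transfer ellipse is at r = 4050 km.
From the vis-viva equation, v = √[μ(2/r − 1/a_t)] = 1.411 km/s.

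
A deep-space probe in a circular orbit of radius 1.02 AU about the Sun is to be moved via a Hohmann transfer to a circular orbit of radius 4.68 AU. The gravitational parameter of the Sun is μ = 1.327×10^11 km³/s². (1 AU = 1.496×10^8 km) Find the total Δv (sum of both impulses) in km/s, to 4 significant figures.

In km: r₁ = 1.02 × 1.496×10^8 = 1.52592×10^8 km; r₂ = 4.68 × 1.496×10^8 = 7.00128×10^8 km.
Semi-major axis of the transfer orbit: a_t = (1.52592×10^8 + 7.00128×10^8)/2 = 4.2636×10^8 km.
Circular speed at r₁: v₁ = √(μ/r₁) = √(1.327×10^11/1.52592×10^8) = 29.49 km/s.
Transfer-orbit speed at r₁ (v² = μ(2/r − 1/a)): v_p = √[μ(2/r₁ − 1/a_t)] = 37.79 km/s.
First burn Δv₁ = |v_p − v₁| = 8.300 km/s.
At r₂, v₂ = √(μ/r₂) = 13.767 km/s.
Transfer-orbit speed at r₂: v_a = √[μ(2/r₂ − 1/a_t)] = 8.2362 km/s.
Second burn Δv₂ = |v₂ − v_a| = 5.531 km/s.
Δv = Δv₁ + Δv₂ = 8.300 + 5.531 = 13.83 km/s.

Δv = 13.83 km/s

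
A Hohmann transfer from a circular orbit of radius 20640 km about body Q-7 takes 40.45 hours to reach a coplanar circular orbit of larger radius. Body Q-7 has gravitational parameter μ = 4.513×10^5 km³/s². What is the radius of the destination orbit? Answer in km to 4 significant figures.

Transfer time t = 40.45 hours = 1.4562×10^5 s, and t = π√(a_t³/μ).
So a_t = (μ t²/π²)^(1/3) = (4.513×10^5 × (1.4562×10^5)² / π²)^(1/3) = 98977 km.
Since a_t = (r₁ + r₂)/2, r₂ = 2a_t − r₁ = 2×98977 − 20640 = 1.77314×10^5 km.

r₂ = 1.773×10^5 km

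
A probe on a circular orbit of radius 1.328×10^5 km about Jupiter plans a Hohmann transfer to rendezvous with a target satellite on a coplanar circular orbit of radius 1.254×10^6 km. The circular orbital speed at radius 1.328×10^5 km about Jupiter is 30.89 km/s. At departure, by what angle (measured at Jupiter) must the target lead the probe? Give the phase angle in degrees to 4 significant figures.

From the circular-orbit relation v² = μ/r at r = 1.328×10^5 km: μ = v²r = (30.89)² × 1.328×10^5 = 1.26717×10^8 km³/s².
The Hohmann ellipse has a_t = (r₁ + r₂)/2 = 6.934×10^5 km.
The half-period of the transfer ellipse is t = π√(a_t³/μ) = 1.61142×10^5 s.
The target's mean motion on its circular orbit is ω₂ = √(μ/r₂³) = 8.01624×10^-6 rad/s.
Angle swept by the target during transfer: ω₂·t = 1.2918 rad = 74.01°.
The probe traverses 180° on the transfer ellipse, so the target must lead by 180° − 74.01° = 106.0°.

φ = 106.0°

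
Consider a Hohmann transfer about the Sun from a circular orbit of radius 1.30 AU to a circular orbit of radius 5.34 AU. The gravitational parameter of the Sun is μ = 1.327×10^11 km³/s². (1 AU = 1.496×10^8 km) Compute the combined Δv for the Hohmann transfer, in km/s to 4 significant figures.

Δv = 11.83 km/s

In km: r₁ = 1.30 × 1.496×10^8 = 1.9448×10^8 km; r₂ = 5.34 × 1.496×10^8 = 7.98864×10^8 km.
The Hohmann ellipse has a_t = (r₁ + r₂)/2 = 4.96672×10^8 km.
At r₁ the circular-orbit speed is v₁ = √(μ/r₁) = 26.121 km/s.
On the transfer ellipse at r₁, vis-viva equation gives v_p = √[μ(2/r₁ − 1/a_t)] = 33.128 km/s.
First burn Δv₁ = |v_p − v₁| = 7.007 km/s.
At r₂, v₂ = √(μ/r₂) = 12.888 km/s.
Transfer-orbit speed at r₂: v_a = √[μ(2/r₂ − 1/a_t)] = 8.0649 km/s.
Second burn Δv₂ = |v₂ − v_a| = 4.823 km/s.
Δv = Δv₁ + Δv₂ = 7.007 + 4.823 = 11.83 km/s.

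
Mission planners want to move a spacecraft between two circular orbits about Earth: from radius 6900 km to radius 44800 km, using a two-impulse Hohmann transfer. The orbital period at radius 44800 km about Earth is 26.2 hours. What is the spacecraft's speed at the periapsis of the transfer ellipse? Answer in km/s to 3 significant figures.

v = 10.0 km/s

From Kepler's third law T² = 4π²r³/μ at r = 44800 km, T = 26.2 hours = 26.2 × 3600 s = 94320 s: μ = 4π²r³/T² = 3.99012×10^5 km³/s².
The Hohmann ellipse has a_t = (r₁ + r₂)/2 = 25850 km.
The periapsis of the transfer ellipse is at r = 6900 km.
From the vis-viva equation, v = √[μ(2/r − 1/a_t)] = 10.01 km/s.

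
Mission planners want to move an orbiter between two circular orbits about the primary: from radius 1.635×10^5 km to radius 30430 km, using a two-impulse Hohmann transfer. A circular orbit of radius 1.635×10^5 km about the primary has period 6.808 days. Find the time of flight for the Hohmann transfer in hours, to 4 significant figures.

From Kepler's third law T² = 4π²r³/μ at r = 1.635×10^5 km, T = 6.808 days = 6.808 × 86400 s = 5.882112×10^5 s: μ = 4π²r³/T² = 4.98708×10^5 km³/s².
Semi-major axis of the transfer orbit: a_t = (1.635×10^5 + 30430)/2 = 96965 km.
By Kepler's third law the transfer-orbit period is T = 2π√(a_t³/μ), so t = T/2 = 1.343×10^5 s.
Converting: 1.343×10^5 s ÷ 3600 s/hour = 37.31 hours.

t = 37.31 hours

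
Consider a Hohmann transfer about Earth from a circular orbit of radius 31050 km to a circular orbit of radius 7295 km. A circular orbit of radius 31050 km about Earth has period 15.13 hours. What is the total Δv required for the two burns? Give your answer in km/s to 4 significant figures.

Δv = 3.387 km/s

From Kepler's third law T² = 4π²r³/μ at r = 31050 km, T = 15.13 hours = 15.13 × 3600 s = 54468 s: μ = 4π²r³/T² = 3.98347×10^5 km³/s².
The Hohmann ellipse has a_t = (r₁ + r₂)/2 = 19172.5 km.
At r₁ the circular-orbit speed is v₁ = √(μ/r₁) = 3.5818 km/s.
On the transfer ellipse at r₁, vis-viva gives v_a = √[μ(2/r₁ − 1/a_t)] = 2.2094 km/s.
First burn Δv₁ = |v_a − v₁| = 1.3724 km/s.
Circular speed at r₂: v₂ = √(μ/r₂) = 7.38955 km/s.
Transfer-orbit speed at r₂: v_p = √[μ(2/r₂ − 1/a_t)] = 9.40394 km/s.
Second burn Δv₂ = |v₂ − v_p| = 2.0144 km/s.
Δv = Δv₁ + Δv₂ = 1.3724 + 2.0144 = 3.387 km/s.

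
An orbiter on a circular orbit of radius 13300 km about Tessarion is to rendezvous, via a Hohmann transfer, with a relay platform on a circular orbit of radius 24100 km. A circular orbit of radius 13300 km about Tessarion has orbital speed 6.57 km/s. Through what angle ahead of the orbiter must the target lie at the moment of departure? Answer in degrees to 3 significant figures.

From the circular-orbit relation v² = μ/r at r = 13300 km: μ = v²r = (6.57)² × 13300 = 5.74093×10^5 km³/s².
Semi-major axis of the transfer orbit: a_t = (13300 + 24100)/2 = 18700 km.
Transfer time t = π√(a_t³/μ) = 10603 s.
The target's mean motion on its circular orbit is ω₂ = √(μ/r₂³) = 2.0252×10^-4 rad/s.
Angle swept by the target during transfer: ω₂·t = 2.147 rad = 123.0°.
The orbiter traverses 180° on the transfer ellipse, so the target must lead by 180° − 123.0° = 57.0°.

φ = 57.0°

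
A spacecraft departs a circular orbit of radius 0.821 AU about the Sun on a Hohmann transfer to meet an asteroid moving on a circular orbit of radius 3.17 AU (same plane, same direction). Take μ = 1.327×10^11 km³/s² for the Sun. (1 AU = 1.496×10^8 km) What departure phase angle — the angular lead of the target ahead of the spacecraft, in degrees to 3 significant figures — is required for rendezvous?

φ = 90.1°

In km: r₁ = 0.821 × 1.496×10^8 = 1.228216×10^8 km; r₂ = 3.17 × 1.496×10^8 = 4.74232×10^8 km.
Transfer-ellipse semi-major axis a_t = (r₁ + r₂)/2 = (1.228216×10^8 + 4.74232×10^8)/2 = 2.985268×10^8 km.
The half-period of the transfer ellipse is t = π√(a_t³/μ) = 4.448×10^7 s.
Target angular speed ω₂ = √(μ/r₂³) = 3.527×10^-8 rad/s.
Angle swept by the target during transfer: ω₂·t = 1.569 rad = 89.90°.
Arrival is 180° from departure on the ellipse, so φ = 180° − 89.90° = 90.1°.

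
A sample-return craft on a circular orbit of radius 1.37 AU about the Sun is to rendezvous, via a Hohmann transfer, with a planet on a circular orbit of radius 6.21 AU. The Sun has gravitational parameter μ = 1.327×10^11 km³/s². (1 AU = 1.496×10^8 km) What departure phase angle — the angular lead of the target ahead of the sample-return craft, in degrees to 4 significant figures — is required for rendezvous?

φ = 94.18°

In km: r₁ = 1.37 × 1.496×10^8 = 2.04952×10^8 km; r₂ = 6.21 × 1.496×10^8 = 9.29016×10^8 km.
The Hohmann ellipse has a_t = (r₁ + r₂)/2 = 5.66984×10^8 km.
Transfer time t = π√(a_t³/μ) = 1.1643×10^8 s.
Target angular speed ω₂ = √(μ/r₂³) = 1.2865×10^-8 rad/s.
Angle swept by the target during transfer: ω₂·t = 1.4979 rad = 85.82°.
The sample-return craft traverses 180° on the transfer ellipse, so the target must lead by 180° − 85.82° = 94.18°.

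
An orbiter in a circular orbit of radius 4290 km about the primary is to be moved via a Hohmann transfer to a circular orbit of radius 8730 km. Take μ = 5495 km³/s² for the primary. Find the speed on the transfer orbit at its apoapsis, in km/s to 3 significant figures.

v = 0.644 km/s

Semi-major axis of the transfer orbit: a_t = (4290 + 8730)/2 = 6510 km.
The apoapsis of the transfer ellipse is at r = 8730 km.
Vis-viva: v = √[μ(2/r − 1/a_t)] = √[5495 × (2/8730 − 1/6510)] = 0.6440 km/s.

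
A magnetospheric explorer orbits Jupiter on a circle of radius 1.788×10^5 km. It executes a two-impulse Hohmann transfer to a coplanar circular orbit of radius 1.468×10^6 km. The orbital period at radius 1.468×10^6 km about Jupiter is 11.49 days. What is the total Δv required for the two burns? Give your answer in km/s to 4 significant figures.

From Kepler's third law T² = 4π²r³/μ at r = 1.468×10^6 km, T = 11.49 days = 11.49 × 86400 s = 9.92736×10^5 s: μ = 4π²r³/T² = 1.26727×10^8 km³/s².
Semi-major axis of the transfer orbit: a_t = (1.788×10^5 + 1.468×10^6)/2 = 8.234×10^5 km.
Circular speed at r₁: v₁ = √(μ/r₁) = √(1.26727×10^8/1.788×10^5) = 26.6227 km/s.
On the transfer ellipse at r₁, vis-viva equation gives v_p = √[μ(2/r₁ − 1/a_t)] = 35.5475 km/s.
First burn Δv₁ = |v_p − v₁| = 8.925 km/s.
At r₂, v₂ = √(μ/r₂) = 9.2912 km/s.
Transfer-orbit speed at r₂: v_a = √[μ(2/r₂ − 1/a_t)] = 4.3296 km/s.
Second burn Δv₂ = |v₂ − v_a| = 4.962 km/s.
Δv = Δv₁ + Δv₂ = 8.925 + 4.962 = 13.89 km/s.

Δv = 13.89 km/s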